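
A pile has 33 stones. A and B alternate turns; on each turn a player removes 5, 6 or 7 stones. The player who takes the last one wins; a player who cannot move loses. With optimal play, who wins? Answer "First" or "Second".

First

Compute winning (W) and losing (L) positions by backward induction:
i:   0  1  2  3  4  5  6  7  8  9 10 11 12 13 14 15 16 17 18 19 20 21 22 23 24 25 26 27 28 29 30 31 32 33
     L  L  L  L  L  W  W  W  W  W  W  W  L  L  L  L  L  W  W  W  W  W  W  W  L  L  L  L  L  W  W  W  W  W
Position 33 is W, so the first player wins.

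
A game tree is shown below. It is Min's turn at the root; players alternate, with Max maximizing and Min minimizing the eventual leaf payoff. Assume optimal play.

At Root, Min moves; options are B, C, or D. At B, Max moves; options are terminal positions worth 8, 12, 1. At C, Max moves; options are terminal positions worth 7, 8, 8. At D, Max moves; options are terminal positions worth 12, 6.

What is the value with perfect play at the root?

8

B (Max): max(8, 12, 1) = 12
C (Max): max(7, 8, 8) = 8
D (Max): max(12, 6) = 12
Root (Min): min(12, 8, 12) = 8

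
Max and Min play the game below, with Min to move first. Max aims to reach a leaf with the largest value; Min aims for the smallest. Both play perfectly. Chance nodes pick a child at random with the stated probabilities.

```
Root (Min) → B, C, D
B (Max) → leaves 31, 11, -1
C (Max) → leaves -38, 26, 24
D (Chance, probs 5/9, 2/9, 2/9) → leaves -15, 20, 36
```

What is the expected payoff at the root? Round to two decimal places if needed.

4.11

B (Max): max(31, 11, -1) = 31
C (Max): max(-38, 26, 24) = 26
D (Chance): 5/9·-15 + 2/9·20 + 2/9·36 = 4.11
Root (Min): min(31, 26, 4.11) = 4.11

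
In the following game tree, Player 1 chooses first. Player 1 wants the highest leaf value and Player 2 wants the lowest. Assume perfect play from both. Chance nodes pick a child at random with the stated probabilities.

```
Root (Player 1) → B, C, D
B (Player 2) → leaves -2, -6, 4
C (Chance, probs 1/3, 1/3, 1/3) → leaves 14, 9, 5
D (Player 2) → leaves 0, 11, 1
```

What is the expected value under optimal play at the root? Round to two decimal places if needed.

9.33

B (Player 2): min(-2, -6, 4) = -6
C (Chance): 1/3·14 + 1/3·9 + 1/3·5 = 9.33
D (Player 2): min(0, 11, 1) = 0
Root (Player 1): max(-6, 9.33, 0) = 9.33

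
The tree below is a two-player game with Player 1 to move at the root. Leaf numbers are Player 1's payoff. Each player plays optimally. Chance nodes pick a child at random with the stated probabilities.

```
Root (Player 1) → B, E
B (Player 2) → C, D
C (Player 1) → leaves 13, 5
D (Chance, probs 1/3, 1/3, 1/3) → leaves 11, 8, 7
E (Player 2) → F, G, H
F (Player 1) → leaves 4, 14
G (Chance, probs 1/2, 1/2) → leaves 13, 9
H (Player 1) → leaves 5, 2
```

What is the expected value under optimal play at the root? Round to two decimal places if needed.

8.67

C (Player 1): max(13, 5) = 13
D (Chance): 1/3·11 + 1/3·8 + 1/3·7 = 8.67
B (Player 2): min(13, 8.67) = 8.67
F (Player 1): max(4, 14) = 14
G (Chance): 1/2·13 + 1/2·9 = 11
H (Player 1): max(5, 2) = 5
E (Player 2): min(14, 11, 5) = 5
Root (Player 1): max(8.67, 5) = 8.67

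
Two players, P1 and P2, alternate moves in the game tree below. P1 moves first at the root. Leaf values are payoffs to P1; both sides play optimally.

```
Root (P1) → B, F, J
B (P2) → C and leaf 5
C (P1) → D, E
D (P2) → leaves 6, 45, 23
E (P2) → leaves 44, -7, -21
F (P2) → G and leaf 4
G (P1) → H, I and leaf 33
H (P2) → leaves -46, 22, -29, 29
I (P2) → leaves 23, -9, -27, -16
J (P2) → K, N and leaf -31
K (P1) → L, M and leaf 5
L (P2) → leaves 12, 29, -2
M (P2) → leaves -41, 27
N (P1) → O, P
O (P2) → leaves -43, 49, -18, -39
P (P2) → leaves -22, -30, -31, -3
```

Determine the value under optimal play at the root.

5

D (P2): min(6, 45, 23) = 6
E (P2): min(44, -7, -21) = -21
C (P1): max(6, -21) = 6
B (P2): min(6, 5) = 5
H (P2): min(-46, 22, -29, 29) = -46
I (P2): min(23, -9, -27, -16) = -27
G (P1): max(-46, -27, 33) = 33
F (P2): min(33, 4) = 4
L (P2): min(12, 29, -2) = -2
M (P2): min(-41, 27) = -41
K (P1): max(-2, -41, 5) = 5
O (P2): min(-43, 49, -18, -39) = -43
P (P2): min(-22, -30, -31, -3) = -31
N (P1): max(-43, -31) = -31
J (P2): min(5, -31, -31) = -31
Root (P1): max(5, 4, -31) = 5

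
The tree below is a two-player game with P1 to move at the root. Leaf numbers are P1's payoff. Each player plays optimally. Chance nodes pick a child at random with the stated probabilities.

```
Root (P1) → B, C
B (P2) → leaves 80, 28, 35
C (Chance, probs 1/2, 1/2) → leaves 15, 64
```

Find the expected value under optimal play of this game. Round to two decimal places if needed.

39.5

B (P2): min(80, 28, 35) = 28
C (Chance): 1/2·15 + 1/2·64 = 39.5
Root (P1): max(28, 39.5) = 39.5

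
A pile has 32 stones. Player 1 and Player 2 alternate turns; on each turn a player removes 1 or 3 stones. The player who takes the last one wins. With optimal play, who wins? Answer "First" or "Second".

Compute winning (W) and losing (L) positions by backward induction:
i:   0  1  2  3  4  5  6  7  8  9 10 11 12 13 14 15 16 17 18 19 20 21 22 23 24 25 26 27 28 29 30 31 32
     L  W  L  W  L  W  L  W  L  W  L  W  L  W  L  W  L  W  L  W  L  W  L  W  L  W  L  W  L  W  L  W  L
Position 32 is L, so the second player wins.

Second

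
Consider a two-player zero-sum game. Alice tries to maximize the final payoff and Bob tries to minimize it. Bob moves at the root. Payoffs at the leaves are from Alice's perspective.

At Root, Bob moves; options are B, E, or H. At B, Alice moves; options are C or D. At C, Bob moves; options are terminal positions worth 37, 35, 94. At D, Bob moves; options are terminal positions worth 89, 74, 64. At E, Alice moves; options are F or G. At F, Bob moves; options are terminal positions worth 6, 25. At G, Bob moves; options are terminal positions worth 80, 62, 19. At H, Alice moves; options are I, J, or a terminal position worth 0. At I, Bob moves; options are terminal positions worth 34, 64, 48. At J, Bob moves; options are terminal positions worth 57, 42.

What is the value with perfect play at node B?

C: min(37, 35, 94) = 35
D: min(89, 74, 64) = 64
B: max(35, 64) = 64

64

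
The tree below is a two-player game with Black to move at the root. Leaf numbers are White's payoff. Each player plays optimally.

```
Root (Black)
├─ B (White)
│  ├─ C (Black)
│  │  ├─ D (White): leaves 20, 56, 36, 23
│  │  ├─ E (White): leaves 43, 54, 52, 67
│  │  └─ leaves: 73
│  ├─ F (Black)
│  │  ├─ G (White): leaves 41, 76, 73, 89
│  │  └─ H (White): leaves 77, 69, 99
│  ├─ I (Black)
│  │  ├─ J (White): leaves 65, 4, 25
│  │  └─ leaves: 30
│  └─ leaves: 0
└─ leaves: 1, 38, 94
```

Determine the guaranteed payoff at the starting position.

D (White): max(20, 56, 36, 23) = 56
E (White): max(43, 54, 52, 67) = 67
C (Black): min(56, 67, 73) = 56
G (White): max(41, 76, 73, 89) = 89
H (White): max(77, 69, 99) = 99
F (Black): min(89, 99) = 89
J (White): max(65, 4, 25) = 65
I (Black): min(65, 30) = 30
B (White): max(56, 89, 30, 0) = 89
Root (Black): min(89, 1, 38, 94) = 1

1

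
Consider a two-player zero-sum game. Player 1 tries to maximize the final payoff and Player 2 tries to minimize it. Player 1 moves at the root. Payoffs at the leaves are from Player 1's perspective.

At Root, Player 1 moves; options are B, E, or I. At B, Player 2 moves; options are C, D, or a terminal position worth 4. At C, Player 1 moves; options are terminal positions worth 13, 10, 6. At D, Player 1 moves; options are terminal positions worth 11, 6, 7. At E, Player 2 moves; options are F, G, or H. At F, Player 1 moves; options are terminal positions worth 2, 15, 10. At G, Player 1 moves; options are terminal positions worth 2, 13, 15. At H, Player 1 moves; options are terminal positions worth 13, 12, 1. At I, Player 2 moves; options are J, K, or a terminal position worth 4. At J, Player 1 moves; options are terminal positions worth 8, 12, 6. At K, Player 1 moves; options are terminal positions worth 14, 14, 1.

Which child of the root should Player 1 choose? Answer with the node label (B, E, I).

C (Player 1): max(13, 10, 6) = 13
D (Player 1): max(11, 6, 7) = 11
B (Player 2): min(13, 11, 4) = 4
F (Player 1): max(2, 15, 10) = 15
G (Player 1): max(2, 13, 15) = 15
H (Player 1): max(13, 12, 1) = 13
E (Player 2): min(15, 15, 13) = 13
J (Player 1): max(8, 12, 6) = 12
K (Player 1): max(14, 14, 1) = 14
I (Player 2): min(12, 14, 4) = 4
Root (Player 1): max(4, 13, 4) = 13
Player 1 picks the child with the highest value: E (value 13).

E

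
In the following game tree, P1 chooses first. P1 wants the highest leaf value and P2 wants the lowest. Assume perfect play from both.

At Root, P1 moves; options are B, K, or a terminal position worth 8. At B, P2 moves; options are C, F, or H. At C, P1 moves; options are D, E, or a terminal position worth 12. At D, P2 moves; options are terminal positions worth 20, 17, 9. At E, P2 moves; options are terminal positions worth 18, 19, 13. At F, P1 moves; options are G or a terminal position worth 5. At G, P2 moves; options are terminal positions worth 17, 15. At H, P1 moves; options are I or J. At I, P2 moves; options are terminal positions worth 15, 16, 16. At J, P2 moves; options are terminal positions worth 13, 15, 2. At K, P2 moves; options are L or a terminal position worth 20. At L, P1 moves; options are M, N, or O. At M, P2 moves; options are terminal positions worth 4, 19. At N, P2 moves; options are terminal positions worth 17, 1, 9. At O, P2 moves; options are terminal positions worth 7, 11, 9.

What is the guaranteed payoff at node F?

15

G: min(17, 15) = 15
F: max(15, 5) = 15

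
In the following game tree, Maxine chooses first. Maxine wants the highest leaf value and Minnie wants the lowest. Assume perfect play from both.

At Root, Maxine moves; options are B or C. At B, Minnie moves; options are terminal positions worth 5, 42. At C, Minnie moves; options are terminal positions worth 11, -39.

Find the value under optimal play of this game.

B (Minnie): min(5, 42) = 5
C (Minnie): min(11, -39) = -39
Root (Maxine): max(5, -39) = 5

5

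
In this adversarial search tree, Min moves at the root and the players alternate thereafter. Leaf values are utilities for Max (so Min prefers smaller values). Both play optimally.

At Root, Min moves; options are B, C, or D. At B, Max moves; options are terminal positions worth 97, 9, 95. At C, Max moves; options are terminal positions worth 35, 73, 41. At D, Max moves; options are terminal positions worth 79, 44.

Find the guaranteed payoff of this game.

73

B (Max): max(97, 9, 95) = 97
C (Max): max(35, 73, 41) = 73
D (Max): max(79, 44) = 79
Root (Min): min(97, 73, 79) = 73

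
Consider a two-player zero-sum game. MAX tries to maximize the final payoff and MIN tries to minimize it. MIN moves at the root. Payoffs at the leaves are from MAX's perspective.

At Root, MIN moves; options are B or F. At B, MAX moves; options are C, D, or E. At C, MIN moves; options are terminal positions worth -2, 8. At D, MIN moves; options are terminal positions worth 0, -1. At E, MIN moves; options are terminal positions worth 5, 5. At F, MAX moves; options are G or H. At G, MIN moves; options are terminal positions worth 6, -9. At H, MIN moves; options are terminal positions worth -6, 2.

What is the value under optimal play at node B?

5

C: min(-2, 8) = -2
D: min(0, -1) = -1
E: min(5, 5) = 5
B: max(-2, -1, 5) = 5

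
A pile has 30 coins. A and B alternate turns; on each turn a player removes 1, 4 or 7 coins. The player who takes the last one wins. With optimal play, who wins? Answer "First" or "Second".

First

W/L table (W = player to move can force a win):
i:   0  1  2  3  4  5  6  7  8  9 10 11 12 13 14 15 16 17 18 19 20 21 22 23 24 25 26 27 28 29 30
     L  W  L  W  W  L  W  W  L  W  L  W  W  L  W  W  L  W  L  W  W  L  W  W  L  W  L  W  W  L  W
Position 30 is W, so the first player wins.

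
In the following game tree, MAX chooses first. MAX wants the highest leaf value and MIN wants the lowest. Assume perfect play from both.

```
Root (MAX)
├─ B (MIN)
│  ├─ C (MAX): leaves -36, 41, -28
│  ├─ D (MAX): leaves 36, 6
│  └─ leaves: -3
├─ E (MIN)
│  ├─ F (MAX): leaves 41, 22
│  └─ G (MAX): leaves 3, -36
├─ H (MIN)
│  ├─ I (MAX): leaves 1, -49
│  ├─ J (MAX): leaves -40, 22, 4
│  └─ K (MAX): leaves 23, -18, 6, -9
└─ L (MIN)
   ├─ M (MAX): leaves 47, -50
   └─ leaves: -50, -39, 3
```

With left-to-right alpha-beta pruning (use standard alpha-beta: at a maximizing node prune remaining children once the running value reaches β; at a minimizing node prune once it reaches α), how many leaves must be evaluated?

15

C [α=-∞,β=+∞]: v=41
D [α=-∞,β=41]: v=36
B [α=-∞,β=+∞]: v=-3
F [α=-3,β=+∞]: v=41
G [α=-3,β=41]: v=3
E [α=-3,β=+∞]: v=3
I [α=3,β=+∞]: v=1
H [α=3,β=+∞]: v=1 after child 1 ≤ α → α-cutoff, skip 2
M [α=3,β=+∞]: v=47
L [α=3,β=+∞]: v=-50 after child 2 ≤ α → α-cutoff, skip 2
Root [α=-∞,β=+∞]: v=3
Leaves evaluated: 15 of 24.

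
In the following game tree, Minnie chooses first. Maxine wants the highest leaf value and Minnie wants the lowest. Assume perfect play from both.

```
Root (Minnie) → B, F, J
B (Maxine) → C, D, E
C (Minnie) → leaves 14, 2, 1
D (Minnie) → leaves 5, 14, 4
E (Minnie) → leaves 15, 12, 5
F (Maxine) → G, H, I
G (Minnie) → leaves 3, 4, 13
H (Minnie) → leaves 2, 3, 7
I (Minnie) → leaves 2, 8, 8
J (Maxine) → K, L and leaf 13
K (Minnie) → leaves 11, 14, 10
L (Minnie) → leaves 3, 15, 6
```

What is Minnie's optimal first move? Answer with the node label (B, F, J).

C (Minnie): min(14, 2, 1) = 1
D (Minnie): min(5, 14, 4) = 4
E (Minnie): min(15, 12, 5) = 5
B (Maxine): max(1, 4, 5) = 5
G (Minnie): min(3, 4, 13) = 3
H (Minnie): min(2, 3, 7) = 2
I (Minnie): min(2, 8, 8) = 2
F (Maxine): max(3, 2, 2) = 3
K (Minnie): min(11, 14, 10) = 10
L (Minnie): min(3, 15, 6) = 3
J (Maxine): max(10, 3, 13) = 13
Root (Minnie): min(5, 3, 13) = 3
Minnie picks the child with the lowest value: F (value 3).

F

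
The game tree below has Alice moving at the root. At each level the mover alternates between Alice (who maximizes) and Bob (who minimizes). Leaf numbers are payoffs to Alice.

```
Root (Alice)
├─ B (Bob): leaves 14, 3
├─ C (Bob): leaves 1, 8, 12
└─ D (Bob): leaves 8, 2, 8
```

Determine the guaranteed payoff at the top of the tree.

3

B (Bob): min(14, 3) = 3
C (Bob): min(1, 8, 12) = 1
D (Bob): min(8, 2, 8) = 2
Root (Alice): max(3, 1, 2) = 3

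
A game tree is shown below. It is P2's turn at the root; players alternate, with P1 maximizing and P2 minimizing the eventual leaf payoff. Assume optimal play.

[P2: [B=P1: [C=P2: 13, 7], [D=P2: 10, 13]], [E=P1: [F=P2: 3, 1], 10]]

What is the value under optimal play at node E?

F: min(3, 1) = 1
E: max(1, 10) = 10

10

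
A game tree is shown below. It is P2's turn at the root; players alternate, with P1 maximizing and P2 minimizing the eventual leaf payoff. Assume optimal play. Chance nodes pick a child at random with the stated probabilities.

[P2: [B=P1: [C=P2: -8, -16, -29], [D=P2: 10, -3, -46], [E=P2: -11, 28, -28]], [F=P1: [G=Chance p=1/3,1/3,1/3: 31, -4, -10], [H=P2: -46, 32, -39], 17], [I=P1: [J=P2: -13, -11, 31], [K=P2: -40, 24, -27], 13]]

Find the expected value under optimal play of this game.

-28

C (P2): min(-8, -16, -29) = -29
D (P2): min(10, -3, -46) = -46
E (P2): min(-11, 28, -28) = -28
B (P1): max(-29, -46, -28) = -28
G (Chance): 1/3·31 + 1/3·-4 + 1/3·-10 = 5.67
H (P2): min(-46, 32, -39) = -46
F (P1): max(5.67, -46, 17) = 17
J (P2): min(-13, -11, 31) = -13
K (P2): min(-40, 24, -27) = -40
I (P1): max(-13, -40, 13) = 13
Root (P2): min(-28, 17, 13) = -28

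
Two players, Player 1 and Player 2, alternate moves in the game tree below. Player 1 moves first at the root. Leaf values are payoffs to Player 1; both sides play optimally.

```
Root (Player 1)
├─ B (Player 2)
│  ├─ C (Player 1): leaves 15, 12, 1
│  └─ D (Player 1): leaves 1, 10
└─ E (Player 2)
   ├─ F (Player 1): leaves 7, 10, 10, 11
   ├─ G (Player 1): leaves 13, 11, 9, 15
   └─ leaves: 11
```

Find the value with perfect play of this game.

C (Player 1): max(15, 12, 1) = 15
D (Player 1): max(1, 10) = 10
B (Player 2): min(15, 10) = 10
F (Player 1): max(7, 10, 10, 11) = 11
G (Player 1): max(13, 11, 9, 15) = 15
E (Player 2): min(11, 15, 11) = 11
Root (Player 1): max(10, 11) = 11

11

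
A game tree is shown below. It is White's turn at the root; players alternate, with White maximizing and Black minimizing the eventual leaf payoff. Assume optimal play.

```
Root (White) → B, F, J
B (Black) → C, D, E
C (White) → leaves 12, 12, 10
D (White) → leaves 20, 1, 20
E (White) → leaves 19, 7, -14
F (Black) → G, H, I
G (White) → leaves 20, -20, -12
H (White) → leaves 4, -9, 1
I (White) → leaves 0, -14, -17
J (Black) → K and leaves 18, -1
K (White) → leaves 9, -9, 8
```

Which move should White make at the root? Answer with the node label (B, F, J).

B

C (White): max(12, 12, 10) = 12
D (White): max(20, 1, 20) = 20
E (White): max(19, 7, -14) = 19
B (Black): min(12, 20, 19) = 12
G (White): max(20, -20, -12) = 20
H (White): max(4, -9, 1) = 4
I (White): max(0, -14, -17) = 0
F (Black): min(20, 4, 0) = 0
K (White): max(9, -9, 8) = 9
J (Black): min(9, 18, -1) = -1
Root (White): max(12, 0, -1) = 12
White picks the child with the highest value: B (value 12).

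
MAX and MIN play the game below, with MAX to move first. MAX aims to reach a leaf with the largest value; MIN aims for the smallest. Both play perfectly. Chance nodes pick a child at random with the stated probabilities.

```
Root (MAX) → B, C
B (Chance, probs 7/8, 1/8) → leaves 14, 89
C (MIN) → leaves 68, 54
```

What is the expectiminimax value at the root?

B (Chance): 7/8·14 + 1/8·89 = 23.38
C (MIN): min(68, 54) = 54
Root (MAX): max(23.38, 54) = 54

54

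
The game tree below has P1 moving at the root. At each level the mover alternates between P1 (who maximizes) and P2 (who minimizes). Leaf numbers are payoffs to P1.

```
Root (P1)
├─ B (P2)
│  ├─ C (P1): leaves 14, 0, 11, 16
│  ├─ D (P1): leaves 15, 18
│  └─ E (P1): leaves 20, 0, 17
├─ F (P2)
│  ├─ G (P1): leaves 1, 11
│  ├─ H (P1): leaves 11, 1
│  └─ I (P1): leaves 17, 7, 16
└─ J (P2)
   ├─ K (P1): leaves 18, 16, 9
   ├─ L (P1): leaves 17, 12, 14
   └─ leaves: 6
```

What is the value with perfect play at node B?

16

C: max(14, 0, 11, 16) = 16
D: max(15, 18) = 18
E: max(20, 0, 17) = 20
B: min(16, 18, 20) = 16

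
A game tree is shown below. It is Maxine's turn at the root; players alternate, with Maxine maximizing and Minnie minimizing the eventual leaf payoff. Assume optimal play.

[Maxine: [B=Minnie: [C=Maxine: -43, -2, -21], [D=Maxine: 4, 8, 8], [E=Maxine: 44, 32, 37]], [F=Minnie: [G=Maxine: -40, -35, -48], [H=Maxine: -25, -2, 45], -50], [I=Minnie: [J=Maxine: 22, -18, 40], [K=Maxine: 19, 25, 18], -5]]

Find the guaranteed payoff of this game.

-2

C (Maxine): max(-43, -2, -21) = -2
D (Maxine): max(4, 8, 8) = 8
E (Maxine): max(44, 32, 37) = 44
B (Minnie): min(-2, 8, 44) = -2
G (Maxine): max(-40, -35, -48) = -35
H (Maxine): max(-25, -2, 45) = 45
F (Minnie): min(-35, 45, -50) = -50
J (Maxine): max(22, -18, 40) = 40
K (Maxine): max(19, 25, 18) = 25
I (Minnie): min(40, 25, -5) = -5
Root (Maxine): max(-2, -50, -5) = -2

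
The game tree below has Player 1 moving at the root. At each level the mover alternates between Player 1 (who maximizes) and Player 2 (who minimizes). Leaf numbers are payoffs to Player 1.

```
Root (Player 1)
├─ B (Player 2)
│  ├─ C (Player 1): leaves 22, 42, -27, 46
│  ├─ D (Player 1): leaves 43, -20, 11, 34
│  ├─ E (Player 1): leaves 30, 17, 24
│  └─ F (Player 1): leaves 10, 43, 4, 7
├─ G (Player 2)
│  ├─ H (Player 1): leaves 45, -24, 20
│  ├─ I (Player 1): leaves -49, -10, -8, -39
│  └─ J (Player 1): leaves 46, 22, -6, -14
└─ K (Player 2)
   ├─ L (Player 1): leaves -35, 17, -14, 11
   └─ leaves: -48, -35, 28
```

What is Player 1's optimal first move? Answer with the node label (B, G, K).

C (Player 1): max(22, 42, -27, 46) = 46
D (Player 1): max(43, -20, 11, 34) = 43
E (Player 1): max(30, 17, 24) = 30
F (Player 1): max(10, 43, 4, 7) = 43
B (Player 2): min(46, 43, 30, 43) = 30
H (Player 1): max(45, -24, 20) = 45
I (Player 1): max(-49, -10, -8, -39) = -8
J (Player 1): max(46, 22, -6, -14) = 46
G (Player 2): min(45, -8, 46) = -8
L (Player 1): max(-35, 17, -14, 11) = 17
K (Player 2): min(17, -48, -35, 28) = -48
Root (Player 1): max(30, -8, -48) = 30
Player 1 picks the child with the highest value: B (value 30).

B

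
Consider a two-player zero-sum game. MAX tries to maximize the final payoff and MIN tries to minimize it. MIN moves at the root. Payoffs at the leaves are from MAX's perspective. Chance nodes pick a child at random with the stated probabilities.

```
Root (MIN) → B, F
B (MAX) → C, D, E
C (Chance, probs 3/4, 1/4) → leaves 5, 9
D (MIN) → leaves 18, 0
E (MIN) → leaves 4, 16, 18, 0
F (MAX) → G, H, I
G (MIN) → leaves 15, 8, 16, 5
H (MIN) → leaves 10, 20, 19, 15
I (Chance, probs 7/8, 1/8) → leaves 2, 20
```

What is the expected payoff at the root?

C (Chance): 3/4·5 + 1/4·9 = 6
D (MIN): min(18, 0) = 0
E (MIN): min(4, 16, 18, 0) = 0
B (MAX): max(6, 0, 0) = 6
G (MIN): min(15, 8, 16, 5) = 5
H (MIN): min(10, 20, 19, 15) = 10
I (Chance): 7/8·2 + 1/8·20 = 4.25
F (MAX): max(5, 10, 4.25) = 10
Root (MIN): min(6, 10) = 6

6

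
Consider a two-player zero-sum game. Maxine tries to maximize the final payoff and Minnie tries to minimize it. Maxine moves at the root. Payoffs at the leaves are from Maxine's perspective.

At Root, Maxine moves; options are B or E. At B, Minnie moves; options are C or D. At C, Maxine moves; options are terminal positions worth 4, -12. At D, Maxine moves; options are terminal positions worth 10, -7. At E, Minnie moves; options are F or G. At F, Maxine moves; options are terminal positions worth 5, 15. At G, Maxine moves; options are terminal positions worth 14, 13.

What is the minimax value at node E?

14

F: max(5, 15) = 15
G: max(14, 13) = 14
E: min(15, 14) = 14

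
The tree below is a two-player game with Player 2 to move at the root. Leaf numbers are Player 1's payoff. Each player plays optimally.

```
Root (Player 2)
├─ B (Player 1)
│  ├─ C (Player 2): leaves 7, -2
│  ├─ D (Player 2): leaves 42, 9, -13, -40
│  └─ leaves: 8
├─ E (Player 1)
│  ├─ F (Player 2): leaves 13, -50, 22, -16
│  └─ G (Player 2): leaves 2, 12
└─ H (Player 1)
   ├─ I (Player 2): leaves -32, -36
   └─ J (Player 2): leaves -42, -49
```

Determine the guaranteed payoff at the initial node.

C (Player 2): min(7, -2) = -2
D (Player 2): min(42, 9, -13, -40) = -40
B (Player 1): max(-2, -40, 8) = 8
F (Player 2): min(13, -50, 22, -16) = -50
G (Player 2): min(2, 12) = 2
E (Player 1): max(-50, 2) = 2
I (Player 2): min(-32, -36) = -36
J (Player 2): min(-42, -49) = -49
H (Player 1): max(-36, -49) = -36
Root (Player 2): min(8, 2, -36) = -36

-36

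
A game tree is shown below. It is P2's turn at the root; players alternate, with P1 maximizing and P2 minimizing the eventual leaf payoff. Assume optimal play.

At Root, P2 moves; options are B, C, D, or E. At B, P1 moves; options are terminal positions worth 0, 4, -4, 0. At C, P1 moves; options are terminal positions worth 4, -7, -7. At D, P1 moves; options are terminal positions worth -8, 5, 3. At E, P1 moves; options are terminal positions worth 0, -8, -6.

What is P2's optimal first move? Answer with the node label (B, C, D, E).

B (P1): max(0, 4, -4, 0) = 4
C (P1): max(4, -7, -7) = 4
D (P1): max(-8, 5, 3) = 5
E (P1): max(0, -8, -6) = 0
Root (P2): min(4, 4, 5, 0) = 0
P2 picks the child with the lowest value: E (value 0).

E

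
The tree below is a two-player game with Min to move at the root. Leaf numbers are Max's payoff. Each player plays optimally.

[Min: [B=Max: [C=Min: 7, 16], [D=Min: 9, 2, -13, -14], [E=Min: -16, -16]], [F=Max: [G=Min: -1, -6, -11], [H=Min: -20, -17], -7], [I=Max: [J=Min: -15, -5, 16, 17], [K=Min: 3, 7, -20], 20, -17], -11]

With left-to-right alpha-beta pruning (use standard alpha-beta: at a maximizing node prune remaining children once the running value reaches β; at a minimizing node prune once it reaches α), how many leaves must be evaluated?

C [α=-∞,β=+∞]: v=7
D [α=7,β=+∞]: v=2 after child 2 ≤ α → α-cutoff, skip 2
E [α=7,β=+∞]: v=-16 after child 1 ≤ α → α-cutoff, skip 1
B [α=-∞,β=+∞]: v=7
G [α=-∞,β=7]: v=-11
H [α=-11,β=7]: v=-20 after child 1 ≤ α → α-cutoff, skip 1
F [α=-∞,β=7]: v=-7
J [α=-∞,β=-7]: v=-15
K [α=-15,β=-7]: v=-20
I [α=-∞,β=-7]: v=20 after child 3 ≥ β → β-cutoff, skip 1
Root [α=-∞,β=+∞]: v=-11
Leaves evaluated: 19 of 24.

19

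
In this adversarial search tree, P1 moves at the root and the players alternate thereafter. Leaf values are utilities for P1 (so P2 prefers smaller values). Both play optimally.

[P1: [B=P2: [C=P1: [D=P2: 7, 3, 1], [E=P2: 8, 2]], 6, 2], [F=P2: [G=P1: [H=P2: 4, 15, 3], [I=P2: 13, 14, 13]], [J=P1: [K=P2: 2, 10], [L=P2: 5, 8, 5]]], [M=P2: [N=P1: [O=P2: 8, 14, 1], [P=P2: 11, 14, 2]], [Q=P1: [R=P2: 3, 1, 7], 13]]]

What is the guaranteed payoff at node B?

2

D: min(7, 3, 1) = 1
E: min(8, 2) = 2
C: max(1, 2) = 2
B: min(2, 6, 2) = 2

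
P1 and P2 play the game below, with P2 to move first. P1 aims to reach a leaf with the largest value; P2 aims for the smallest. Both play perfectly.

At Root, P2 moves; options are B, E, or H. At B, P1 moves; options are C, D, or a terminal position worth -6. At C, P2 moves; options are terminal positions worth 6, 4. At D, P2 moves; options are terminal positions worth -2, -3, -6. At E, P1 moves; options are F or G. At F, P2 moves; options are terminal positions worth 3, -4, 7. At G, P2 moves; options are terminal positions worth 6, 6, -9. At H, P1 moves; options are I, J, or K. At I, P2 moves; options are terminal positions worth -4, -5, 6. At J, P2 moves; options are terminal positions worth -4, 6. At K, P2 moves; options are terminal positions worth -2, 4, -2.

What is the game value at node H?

-2

I: min(-4, -5, 6) = -5
J: min(-4, 6) = -4
K: min(-2, 4, -2) = -2
H: max(-5, -4, -2) = -2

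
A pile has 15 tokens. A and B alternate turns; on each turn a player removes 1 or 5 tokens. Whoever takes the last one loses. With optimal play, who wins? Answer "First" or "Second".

Second

Mark each pile size as W (mover wins) or L (mover loses):
i:   0  1  2  3  4  5  6  7  8  9 10 11 12 13 14 15
     W  L  W  L  W  L  W  L  W  L  W  L  W  L  W  L
Position 15 is L, so the second player wins.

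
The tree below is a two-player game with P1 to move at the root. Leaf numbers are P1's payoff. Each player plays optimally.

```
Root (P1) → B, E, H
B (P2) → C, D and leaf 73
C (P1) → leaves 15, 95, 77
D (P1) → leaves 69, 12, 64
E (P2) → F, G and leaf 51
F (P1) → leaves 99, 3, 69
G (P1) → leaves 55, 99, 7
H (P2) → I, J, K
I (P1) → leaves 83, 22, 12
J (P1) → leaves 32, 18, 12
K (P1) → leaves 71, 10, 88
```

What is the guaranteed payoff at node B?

C: max(15, 95, 77) = 95
D: max(69, 12, 64) = 69
B: min(95, 69, 73) = 69

69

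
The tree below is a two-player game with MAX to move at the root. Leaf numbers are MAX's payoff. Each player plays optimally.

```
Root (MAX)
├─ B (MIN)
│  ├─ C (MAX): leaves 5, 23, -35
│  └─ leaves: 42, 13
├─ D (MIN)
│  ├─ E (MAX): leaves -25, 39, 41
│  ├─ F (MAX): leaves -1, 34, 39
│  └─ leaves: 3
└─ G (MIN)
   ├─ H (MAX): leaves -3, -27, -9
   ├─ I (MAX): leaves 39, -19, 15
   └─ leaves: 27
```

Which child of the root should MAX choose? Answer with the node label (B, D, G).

B

C (MAX): max(5, 23, -35) = 23
B (MIN): min(23, 42, 13) = 13
E (MAX): max(-25, 39, 41) = 41
F (MAX): max(-1, 34, 39) = 39
D (MIN): min(41, 39, 3) = 3
H (MAX): max(-3, -27, -9) = -3
I (MAX): max(39, -19, 15) = 39
G (MIN): min(-3, 39, 27) = -3
Root (MAX): max(13, 3, -3) = 13
MAX picks the child with the highest value: B (value 13).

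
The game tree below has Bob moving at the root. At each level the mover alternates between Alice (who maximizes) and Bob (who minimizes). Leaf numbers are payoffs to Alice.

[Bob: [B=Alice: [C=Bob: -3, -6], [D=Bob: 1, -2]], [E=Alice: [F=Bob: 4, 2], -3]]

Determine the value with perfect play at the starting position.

C (Bob): min(-3, -6) = -6
D (Bob): min(1, -2) = -2
B (Alice): max(-6, -2) = -2
F (Bob): min(4, 2) = 2
E (Alice): max(2, -3) = 2
Root (Bob): min(-2, 2) = -2

-2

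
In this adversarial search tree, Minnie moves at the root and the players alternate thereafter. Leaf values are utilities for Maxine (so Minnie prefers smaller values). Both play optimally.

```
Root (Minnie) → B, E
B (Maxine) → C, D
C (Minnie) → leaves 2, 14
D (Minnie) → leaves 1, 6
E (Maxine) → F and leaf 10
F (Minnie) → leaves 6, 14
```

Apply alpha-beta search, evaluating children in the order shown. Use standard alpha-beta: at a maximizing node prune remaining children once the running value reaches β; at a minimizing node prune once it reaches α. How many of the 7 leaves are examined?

C [α=-∞,β=+∞]: v=2
D [α=2,β=+∞]: v=1 after child 1 ≤ α → α-cutoff, skip 1
B [α=-∞,β=+∞]: v=2
F [α=-∞,β=2]: v=6
E [α=-∞,β=2]: v=6 after child 1 ≥ β → β-cutoff, skip 1
Root [α=-∞,β=+∞]: v=2
Leaves evaluated: 5 of 7.

5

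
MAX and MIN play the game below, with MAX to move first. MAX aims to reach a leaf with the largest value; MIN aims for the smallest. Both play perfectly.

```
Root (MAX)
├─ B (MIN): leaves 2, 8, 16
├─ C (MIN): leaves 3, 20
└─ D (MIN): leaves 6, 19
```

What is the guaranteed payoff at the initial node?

6

B (MIN): min(2, 8, 16) = 2
C (MIN): min(3, 20) = 3
D (MIN): min(6, 19) = 6
Root (MAX): max(2, 3, 6) = 6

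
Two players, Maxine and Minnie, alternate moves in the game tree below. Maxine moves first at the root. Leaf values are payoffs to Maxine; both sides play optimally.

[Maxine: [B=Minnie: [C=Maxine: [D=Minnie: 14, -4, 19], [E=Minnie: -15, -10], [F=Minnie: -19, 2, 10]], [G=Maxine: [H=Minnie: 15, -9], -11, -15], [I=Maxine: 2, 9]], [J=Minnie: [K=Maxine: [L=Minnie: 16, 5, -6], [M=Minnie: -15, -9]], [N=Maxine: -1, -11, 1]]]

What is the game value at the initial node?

D (Minnie): min(14, -4, 19) = -4
E (Minnie): min(-15, -10) = -15
F (Minnie): min(-19, 2, 10) = -19
C (Maxine): max(-4, -15, -19) = -4
H (Minnie): min(15, -9) = -9
G (Maxine): max(-9, -11, -15) = -9
I (Maxine): max(2, 9) = 9
B (Minnie): min(-4, -9, 9) = -9
L (Minnie): min(16, 5, -6) = -6
M (Minnie): min(-15, -9) = -15
K (Maxine): max(-6, -15) = -6
N (Maxine): max(-1, -11, 1) = 1
J (Minnie): min(-6, 1) = -6
Root (Maxine): max(-9, -6) = -6

-6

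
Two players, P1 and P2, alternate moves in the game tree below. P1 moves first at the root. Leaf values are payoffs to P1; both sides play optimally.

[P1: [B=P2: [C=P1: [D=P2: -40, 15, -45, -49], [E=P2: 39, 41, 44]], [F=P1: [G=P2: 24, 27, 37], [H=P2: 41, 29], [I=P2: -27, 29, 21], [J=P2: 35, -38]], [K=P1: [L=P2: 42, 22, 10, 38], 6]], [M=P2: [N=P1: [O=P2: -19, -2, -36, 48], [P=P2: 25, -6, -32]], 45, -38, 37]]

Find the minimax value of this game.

10

D (P2): min(-40, 15, -45, -49) = -49
E (P2): min(39, 41, 44) = 39
C (P1): max(-49, 39) = 39
G (P2): min(24, 27, 37) = 24
H (P2): min(41, 29) = 29
I (P2): min(-27, 29, 21) = -27
J (P2): min(35, -38) = -38
F (P1): max(24, 29, -27, -38) = 29
L (P2): min(42, 22, 10, 38) = 10
K (P1): max(10, 6) = 10
B (P2): min(39, 29, 10) = 10
O (P2): min(-19, -2, -36, 48) = -36
P (P2): min(25, -6, -32) = -32
N (P1): max(-36, -32) = -32
M (P2): min(-32, 45, -38, 37) = -38
Root (P1): max(10, -38) = 10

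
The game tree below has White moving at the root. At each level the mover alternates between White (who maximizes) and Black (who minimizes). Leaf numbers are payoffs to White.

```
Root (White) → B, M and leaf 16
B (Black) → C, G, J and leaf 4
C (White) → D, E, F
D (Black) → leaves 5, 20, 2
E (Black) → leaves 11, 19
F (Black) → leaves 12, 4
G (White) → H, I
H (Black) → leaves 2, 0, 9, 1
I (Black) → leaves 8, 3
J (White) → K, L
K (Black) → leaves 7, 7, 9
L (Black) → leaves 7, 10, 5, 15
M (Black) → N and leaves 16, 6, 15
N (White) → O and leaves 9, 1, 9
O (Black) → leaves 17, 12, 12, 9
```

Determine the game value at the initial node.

16

D (Black): min(5, 20, 2) = 2
E (Black): min(11, 19) = 11
F (Black): min(12, 4) = 4
C (White): max(2, 11, 4) = 11
H (Black): min(2, 0, 9, 1) = 0
I (Black): min(8, 3) = 3
G (White): max(0, 3) = 3
K (Black): min(7, 7, 9) = 7
L (Black): min(7, 10, 5, 15) = 5
J (White): max(7, 5) = 7
B (Black): min(11, 3, 7, 4) = 3
O (Black): min(17, 12, 12, 9) = 9
N (White): max(9, 9, 1, 9) = 9
M (Black): min(9, 16, 6, 15) = 6
Root (White): max(3, 6, 16) = 16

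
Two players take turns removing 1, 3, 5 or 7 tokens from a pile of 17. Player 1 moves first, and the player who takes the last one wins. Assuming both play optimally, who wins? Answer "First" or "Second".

W/L table (W = player to move can force a win):
i:   0  1  2  3  4  5  6  7  8  9 10 11 12 13 14 15 16 17
     L  W  L  W  L  W  L  W  L  W  L  W  L  W  L  W  L  W
Position 17 is W, so the first player wins.

First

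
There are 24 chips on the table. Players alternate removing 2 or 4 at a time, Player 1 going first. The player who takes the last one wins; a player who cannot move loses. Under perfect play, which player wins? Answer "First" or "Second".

Compute winning (W) and losing (L) positions by backward induction:
i:   0  1  2  3  4  5  6  7  8  9 10 11 12 13 14 15 16 17 18 19 20 21 22 23 24
     L  L  W  W  W  W  L  L  W  W  W  W  L  L  W  W  W  W  L  L  W  W  W  W  L
Position 24 is L, so the second player wins.

Second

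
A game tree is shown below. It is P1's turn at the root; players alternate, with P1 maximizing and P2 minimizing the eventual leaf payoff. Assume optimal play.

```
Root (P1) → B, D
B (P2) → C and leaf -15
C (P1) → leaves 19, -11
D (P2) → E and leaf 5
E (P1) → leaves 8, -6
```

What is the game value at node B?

-15

C: max(19, -11) = 19
B: min(19, -15) = -15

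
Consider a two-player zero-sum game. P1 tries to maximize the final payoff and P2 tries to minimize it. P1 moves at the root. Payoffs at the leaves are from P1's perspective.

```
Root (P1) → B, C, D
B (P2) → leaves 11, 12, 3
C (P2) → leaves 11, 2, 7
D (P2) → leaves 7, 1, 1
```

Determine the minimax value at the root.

3

B (P2): min(11, 12, 3) = 3
C (P2): min(11, 2, 7) = 2
D (P2): min(7, 1, 1) = 1
Root (P1): max(3, 2, 1) = 3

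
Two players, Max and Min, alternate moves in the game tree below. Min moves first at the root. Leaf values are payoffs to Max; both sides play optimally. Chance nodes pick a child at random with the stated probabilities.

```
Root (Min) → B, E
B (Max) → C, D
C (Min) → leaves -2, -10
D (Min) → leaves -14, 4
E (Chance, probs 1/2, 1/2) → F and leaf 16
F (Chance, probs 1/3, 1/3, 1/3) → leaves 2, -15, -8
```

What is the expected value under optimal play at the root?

C (Min): min(-2, -10) = -10
D (Min): min(-14, 4) = -14
B (Max): max(-10, -14) = -10
F (Chance): 1/3·2 + 1/3·-15 + 1/3·-8 = -7
E (Chance): 1/2·-7 + 1/2·16 = 4.5
Root (Min): min(-10, 4.5) = -10

-10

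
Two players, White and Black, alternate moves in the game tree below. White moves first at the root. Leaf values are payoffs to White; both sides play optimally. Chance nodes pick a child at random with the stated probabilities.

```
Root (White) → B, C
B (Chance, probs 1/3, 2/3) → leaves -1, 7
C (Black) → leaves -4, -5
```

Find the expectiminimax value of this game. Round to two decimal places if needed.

B (Chance): 1/3·-1 + 2/3·7 = 4.33
C (Black): min(-4, -5) = -5
Root (White): max(4.33, -5) = 4.33

4.33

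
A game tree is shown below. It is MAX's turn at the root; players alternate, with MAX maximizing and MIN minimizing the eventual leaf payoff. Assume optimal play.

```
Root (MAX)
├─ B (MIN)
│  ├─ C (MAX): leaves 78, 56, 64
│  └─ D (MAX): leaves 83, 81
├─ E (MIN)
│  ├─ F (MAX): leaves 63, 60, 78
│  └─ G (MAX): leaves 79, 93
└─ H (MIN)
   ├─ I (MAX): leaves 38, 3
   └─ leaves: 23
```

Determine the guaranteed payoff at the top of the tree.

78

C (MAX): max(78, 56, 64) = 78
D (MAX): max(83, 81) = 83
B (MIN): min(78, 83) = 78
F (MAX): max(63, 60, 78) = 78
G (MAX): max(79, 93) = 93
E (MIN): min(78, 93) = 78
I (MAX): max(38, 3) = 38
H (MIN): min(38, 23) = 23
Root (MAX): max(78, 78, 23) = 78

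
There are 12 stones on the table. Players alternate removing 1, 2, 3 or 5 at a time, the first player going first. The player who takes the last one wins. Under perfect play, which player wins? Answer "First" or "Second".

Compute winning (W) and losing (L) positions by backward induction:
i:   0  1  2  3  4  5  6  7  8  9 10 11 12
     L  W  W  W  L  W  W  W  L  W  W  W  L
Position 12 is L, so the second player wins.

Second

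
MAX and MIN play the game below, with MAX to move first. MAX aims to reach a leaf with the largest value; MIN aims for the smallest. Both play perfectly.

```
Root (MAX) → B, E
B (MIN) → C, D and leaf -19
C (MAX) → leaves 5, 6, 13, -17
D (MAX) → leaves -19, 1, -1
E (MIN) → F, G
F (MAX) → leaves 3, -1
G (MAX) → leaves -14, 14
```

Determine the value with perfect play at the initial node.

3

C (MAX): max(5, 6, 13, -17) = 13
D (MAX): max(-19, 1, -1) = 1
B (MIN): min(13, 1, -19) = -19
F (MAX): max(3, -1) = 3
G (MAX): max(-14, 14) = 14
E (MIN): min(3, 14) = 3
Root (MAX): max(-19, 3) = 3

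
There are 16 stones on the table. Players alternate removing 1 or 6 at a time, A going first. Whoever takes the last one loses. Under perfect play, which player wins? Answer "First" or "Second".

Compute winning (W) and losing (L) positions by backward induction:
i:   0  1  2  3  4  5  6  7  8  9 10 11 12 13 14 15 16
     W  L  W  L  W  L  W  W  L  W  L  W  L  W  W  L  W
Position 16 is W, so the first player wins.

First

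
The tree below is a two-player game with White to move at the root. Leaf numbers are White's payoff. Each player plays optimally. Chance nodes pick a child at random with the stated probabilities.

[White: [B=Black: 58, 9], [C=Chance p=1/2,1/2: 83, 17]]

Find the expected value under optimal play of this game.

B (Black): min(58, 9) = 9
C (Chance): 1/2·83 + 1/2·17 = 50
Root (White): max(9, 50) = 50

50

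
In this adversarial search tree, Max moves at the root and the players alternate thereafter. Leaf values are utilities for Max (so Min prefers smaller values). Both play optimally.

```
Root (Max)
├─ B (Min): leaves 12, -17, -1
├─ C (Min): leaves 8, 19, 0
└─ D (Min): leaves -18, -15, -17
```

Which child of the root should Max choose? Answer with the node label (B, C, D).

C

B (Min): min(12, -17, -1) = -17
C (Min): min(8, 19, 0) = 0
D (Min): min(-18, -15, -17) = -18
Root (Max): max(-17, 0, -18) = 0
Max picks the child with the highest value: C (value 0).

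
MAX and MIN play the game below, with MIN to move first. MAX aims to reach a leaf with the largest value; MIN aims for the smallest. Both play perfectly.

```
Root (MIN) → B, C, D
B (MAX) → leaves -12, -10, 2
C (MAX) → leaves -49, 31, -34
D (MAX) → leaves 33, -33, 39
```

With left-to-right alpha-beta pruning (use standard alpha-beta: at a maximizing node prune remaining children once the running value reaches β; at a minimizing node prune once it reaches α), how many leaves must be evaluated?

6

B [α=-∞,β=+∞]: v=2
C [α=-∞,β=2]: v=31 after child 2 ≥ β → β-cutoff, skip 1
D [α=-∞,β=2]: v=33 after child 1 ≥ β → β-cutoff, skip 2
Root [α=-∞,β=+∞]: v=2
Leaves evaluated: 6 of 9.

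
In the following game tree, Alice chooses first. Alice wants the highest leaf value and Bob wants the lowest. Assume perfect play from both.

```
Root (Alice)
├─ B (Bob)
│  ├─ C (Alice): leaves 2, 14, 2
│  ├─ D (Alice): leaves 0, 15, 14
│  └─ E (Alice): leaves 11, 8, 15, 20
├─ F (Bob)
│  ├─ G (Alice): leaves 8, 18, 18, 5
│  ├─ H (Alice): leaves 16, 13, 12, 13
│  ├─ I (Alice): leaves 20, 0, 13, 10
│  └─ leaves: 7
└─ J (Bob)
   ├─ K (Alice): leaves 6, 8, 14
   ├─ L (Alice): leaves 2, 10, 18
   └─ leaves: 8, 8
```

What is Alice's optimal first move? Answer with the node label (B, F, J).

B

C (Alice): max(2, 14, 2) = 14
D (Alice): max(0, 15, 14) = 15
E (Alice): max(11, 8, 15, 20) = 20
B (Bob): min(14, 15, 20) = 14
G (Alice): max(8, 18, 18, 5) = 18
H (Alice): max(16, 13, 12, 13) = 16
I (Alice): max(20, 0, 13, 10) = 20
F (Bob): min(18, 16, 20, 7) = 7
K (Alice): max(6, 8, 14) = 14
L (Alice): max(2, 10, 18) = 18
J (Bob): min(14, 18, 8, 8) = 8
Root (Alice): max(14, 7, 8) = 14
Alice picks the child with the highest value: B (value 14).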